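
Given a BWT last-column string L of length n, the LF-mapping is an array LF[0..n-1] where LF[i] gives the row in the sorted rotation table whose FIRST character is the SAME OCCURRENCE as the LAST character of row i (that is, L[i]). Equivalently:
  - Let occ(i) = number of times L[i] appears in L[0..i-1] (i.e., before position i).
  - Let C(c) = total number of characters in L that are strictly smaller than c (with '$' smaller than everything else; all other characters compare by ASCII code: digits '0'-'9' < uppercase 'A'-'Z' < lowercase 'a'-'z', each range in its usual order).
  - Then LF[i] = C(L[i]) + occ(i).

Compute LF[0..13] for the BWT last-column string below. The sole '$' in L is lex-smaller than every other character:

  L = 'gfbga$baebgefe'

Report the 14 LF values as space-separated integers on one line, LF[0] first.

Char counts: '$':1, 'a':2, 'b':3, 'e':3, 'f':2, 'g':3
C (first-col start): C('$')=0, C('a')=1, C('b')=3, C('e')=6, C('f')=9, C('g')=11
L[0]='g': occ=0, LF[0]=C('g')+0=11+0=11
L[1]='f': occ=0, LF[1]=C('f')+0=9+0=9
L[2]='b': occ=0, LF[2]=C('b')+0=3+0=3
L[3]='g': occ=1, LF[3]=C('g')+1=11+1=12
L[4]='a': occ=0, LF[4]=C('a')+0=1+0=1
L[5]='$': occ=0, LF[5]=C('$')+0=0+0=0
L[6]='b': occ=1, LF[6]=C('b')+1=3+1=4
L[7]='a': occ=1, LF[7]=C('a')+1=1+1=2
L[8]='e': occ=0, LF[8]=C('e')+0=6+0=6
L[9]='b': occ=2, LF[9]=C('b')+2=3+2=5
L[10]='g': occ=2, LF[10]=C('g')+2=11+2=13
L[11]='e': occ=1, LF[11]=C('e')+1=6+1=7
L[12]='f': occ=1, LF[12]=C('f')+1=9+1=10
L[13]='e': occ=2, LF[13]=C('e')+2=6+2=8

Answer: 11 9 3 12 1 0 4 2 6 5 13 7 10 8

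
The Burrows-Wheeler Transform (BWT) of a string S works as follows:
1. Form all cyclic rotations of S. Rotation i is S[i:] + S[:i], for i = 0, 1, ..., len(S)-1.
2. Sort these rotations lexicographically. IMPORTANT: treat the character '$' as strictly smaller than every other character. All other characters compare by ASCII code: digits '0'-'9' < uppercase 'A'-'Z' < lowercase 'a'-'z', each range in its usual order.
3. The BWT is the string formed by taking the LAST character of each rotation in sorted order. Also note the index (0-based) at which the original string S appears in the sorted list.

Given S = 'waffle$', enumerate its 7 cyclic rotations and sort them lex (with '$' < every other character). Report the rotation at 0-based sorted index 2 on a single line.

All 7 rotations (rotation i = S[i:]+S[:i]):
  rot[0] = waffle$
  rot[1] = affle$w
  rot[2] = ffle$wa
  rot[3] = fle$waf
  rot[4] = le$waff
  rot[5] = e$waffl
  rot[6] = $waffle
Sorted (with $ < everything):
  sorted[0] = $waffle
  sorted[1] = affle$w
  sorted[2] = e$waffl
  sorted[3] = ffle$wa
  sorted[4] = fle$waf
  sorted[5] = le$waff
  sorted[6] = waffle$
sorted[2] = e$waffl

Answer: e$waffl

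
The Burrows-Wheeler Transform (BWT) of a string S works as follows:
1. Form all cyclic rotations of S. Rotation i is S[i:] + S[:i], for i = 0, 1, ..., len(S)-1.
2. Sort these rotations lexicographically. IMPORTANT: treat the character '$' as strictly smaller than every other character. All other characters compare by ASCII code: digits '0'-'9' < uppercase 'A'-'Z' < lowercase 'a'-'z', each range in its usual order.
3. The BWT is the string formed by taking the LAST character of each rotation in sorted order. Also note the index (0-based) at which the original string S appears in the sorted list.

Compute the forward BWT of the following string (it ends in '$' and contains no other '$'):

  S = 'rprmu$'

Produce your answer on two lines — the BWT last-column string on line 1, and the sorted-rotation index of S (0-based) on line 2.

Answer: urrp$m
4

Derivation:
All 6 rotations (rotation i = S[i:]+S[:i]):
  rot[0] = rprmu$
  rot[1] = prmu$r
  rot[2] = rmu$rp
  rot[3] = mu$rpr
  rot[4] = u$rprm
  rot[5] = $rprmu
Sorted (with $ < everything):
  sorted[0] = $rprmu  (last char: 'u')
  sorted[1] = mu$rpr  (last char: 'r')
  sorted[2] = prmu$r  (last char: 'r')
  sorted[3] = rmu$rp  (last char: 'p')
  sorted[4] = rprmu$  (last char: '$')
  sorted[5] = u$rprm  (last char: 'm')
Last column: urrp$m
Original string S is at sorted index 4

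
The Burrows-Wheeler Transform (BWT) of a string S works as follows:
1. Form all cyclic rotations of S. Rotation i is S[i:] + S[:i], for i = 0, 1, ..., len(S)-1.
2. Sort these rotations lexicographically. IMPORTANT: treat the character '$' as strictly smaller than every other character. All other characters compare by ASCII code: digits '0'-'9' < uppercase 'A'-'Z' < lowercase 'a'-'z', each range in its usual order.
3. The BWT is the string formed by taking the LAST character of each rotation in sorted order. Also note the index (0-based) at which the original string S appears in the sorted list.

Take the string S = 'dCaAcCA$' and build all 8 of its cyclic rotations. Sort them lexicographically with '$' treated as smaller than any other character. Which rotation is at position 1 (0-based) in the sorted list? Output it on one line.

Answer: A$dCaAcC

Derivation:
All 8 rotations (rotation i = S[i:]+S[:i]):
  rot[0] = dCaAcCA$
  rot[1] = CaAcCA$d
  rot[2] = aAcCA$dC
  rot[3] = AcCA$dCa
  rot[4] = cCA$dCaA
  rot[5] = CA$dCaAc
  rot[6] = A$dCaAcC
  rot[7] = $dCaAcCA
Sorted (with $ < everything):
  sorted[0] = $dCaAcCA
  sorted[1] = A$dCaAcC
  sorted[2] = AcCA$dCa
  sorted[3] = CA$dCaAc
  sorted[4] = CaAcCA$d
  sorted[5] = aAcCA$dC
  sorted[6] = cCA$dCaA
  sorted[7] = dCaAcCA$
sorted[1] = A$dCaAcC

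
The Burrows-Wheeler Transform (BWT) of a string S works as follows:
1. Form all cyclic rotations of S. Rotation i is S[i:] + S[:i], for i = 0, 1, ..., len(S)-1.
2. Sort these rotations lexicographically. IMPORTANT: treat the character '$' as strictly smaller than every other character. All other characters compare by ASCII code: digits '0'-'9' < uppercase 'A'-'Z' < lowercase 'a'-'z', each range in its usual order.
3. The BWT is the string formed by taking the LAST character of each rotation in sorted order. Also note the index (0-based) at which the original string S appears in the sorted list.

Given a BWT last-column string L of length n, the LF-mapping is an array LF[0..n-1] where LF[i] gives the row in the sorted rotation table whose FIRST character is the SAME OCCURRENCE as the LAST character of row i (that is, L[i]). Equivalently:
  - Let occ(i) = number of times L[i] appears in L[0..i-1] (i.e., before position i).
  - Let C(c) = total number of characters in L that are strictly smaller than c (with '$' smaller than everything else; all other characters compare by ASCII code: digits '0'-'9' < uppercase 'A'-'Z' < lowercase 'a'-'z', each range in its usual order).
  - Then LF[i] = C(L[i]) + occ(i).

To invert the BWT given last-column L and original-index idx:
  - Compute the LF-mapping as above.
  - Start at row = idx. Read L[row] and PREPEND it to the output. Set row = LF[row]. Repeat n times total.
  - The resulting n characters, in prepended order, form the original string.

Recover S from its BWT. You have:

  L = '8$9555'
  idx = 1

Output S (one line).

LF mapping: 4 0 5 1 2 3
Walk LF starting at row 1, prepending L[row]:
  step 1: row=1, L[1]='$', prepend. Next row=LF[1]=0
  step 2: row=0, L[0]='8', prepend. Next row=LF[0]=4
  step 3: row=4, L[4]='5', prepend. Next row=LF[4]=2
  step 4: row=2, L[2]='9', prepend. Next row=LF[2]=5
  step 5: row=5, L[5]='5', prepend. Next row=LF[5]=3
  step 6: row=3, L[3]='5', prepend. Next row=LF[3]=1
Reversed output: 55958$

Answer: 55958$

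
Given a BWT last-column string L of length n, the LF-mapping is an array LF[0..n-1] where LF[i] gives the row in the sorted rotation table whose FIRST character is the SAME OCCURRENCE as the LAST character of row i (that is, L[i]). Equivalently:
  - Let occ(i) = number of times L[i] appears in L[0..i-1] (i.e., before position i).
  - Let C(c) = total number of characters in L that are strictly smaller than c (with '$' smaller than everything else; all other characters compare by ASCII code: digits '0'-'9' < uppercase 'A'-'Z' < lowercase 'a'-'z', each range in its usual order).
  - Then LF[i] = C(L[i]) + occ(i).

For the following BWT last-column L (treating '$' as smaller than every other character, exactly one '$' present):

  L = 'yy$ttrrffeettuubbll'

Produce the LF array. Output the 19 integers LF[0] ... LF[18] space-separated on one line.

Char counts: '$':1, 'b':2, 'e':2, 'f':2, 'l':2, 'r':2, 't':4, 'u':2, 'y':2
C (first-col start): C('$')=0, C('b')=1, C('e')=3, C('f')=5, C('l')=7, C('r')=9, C('t')=11, C('u')=15, C('y')=17
L[0]='y': occ=0, LF[0]=C('y')+0=17+0=17
L[1]='y': occ=1, LF[1]=C('y')+1=17+1=18
L[2]='$': occ=0, LF[2]=C('$')+0=0+0=0
L[3]='t': occ=0, LF[3]=C('t')+0=11+0=11
L[4]='t': occ=1, LF[4]=C('t')+1=11+1=12
L[5]='r': occ=0, LF[5]=C('r')+0=9+0=9
L[6]='r': occ=1, LF[6]=C('r')+1=9+1=10
L[7]='f': occ=0, LF[7]=C('f')+0=5+0=5
L[8]='f': occ=1, LF[8]=C('f')+1=5+1=6
L[9]='e': occ=0, LF[9]=C('e')+0=3+0=3
L[10]='e': occ=1, LF[10]=C('e')+1=3+1=4
L[11]='t': occ=2, LF[11]=C('t')+2=11+2=13
L[12]='t': occ=3, LF[12]=C('t')+3=11+3=14
L[13]='u': occ=0, LF[13]=C('u')+0=15+0=15
L[14]='u': occ=1, LF[14]=C('u')+1=15+1=16
L[15]='b': occ=0, LF[15]=C('b')+0=1+0=1
L[16]='b': occ=1, LF[16]=C('b')+1=1+1=2
L[17]='l': occ=0, LF[17]=C('l')+0=7+0=7
L[18]='l': occ=1, LF[18]=C('l')+1=7+1=8

Answer: 17 18 0 11 12 9 10 5 6 3 4 13 14 15 16 1 2 7 8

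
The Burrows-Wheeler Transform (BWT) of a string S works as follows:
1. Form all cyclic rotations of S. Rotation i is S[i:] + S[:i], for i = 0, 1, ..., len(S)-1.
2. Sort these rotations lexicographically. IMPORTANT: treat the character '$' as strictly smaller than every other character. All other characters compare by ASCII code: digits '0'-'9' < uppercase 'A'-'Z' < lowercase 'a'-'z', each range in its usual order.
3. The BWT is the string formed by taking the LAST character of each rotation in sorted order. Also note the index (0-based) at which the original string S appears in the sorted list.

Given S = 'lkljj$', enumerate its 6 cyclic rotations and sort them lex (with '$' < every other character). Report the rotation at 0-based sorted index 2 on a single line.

Answer: jj$lkl

Derivation:
All 6 rotations (rotation i = S[i:]+S[:i]):
  rot[0] = lkljj$
  rot[1] = kljj$l
  rot[2] = ljj$lk
  rot[3] = jj$lkl
  rot[4] = j$lklj
  rot[5] = $lkljj
Sorted (with $ < everything):
  sorted[0] = $lkljj
  sorted[1] = j$lklj
  sorted[2] = jj$lkl
  sorted[3] = kljj$l
  sorted[4] = ljj$lk
  sorted[5] = lkljj$
sorted[2] = jj$lkl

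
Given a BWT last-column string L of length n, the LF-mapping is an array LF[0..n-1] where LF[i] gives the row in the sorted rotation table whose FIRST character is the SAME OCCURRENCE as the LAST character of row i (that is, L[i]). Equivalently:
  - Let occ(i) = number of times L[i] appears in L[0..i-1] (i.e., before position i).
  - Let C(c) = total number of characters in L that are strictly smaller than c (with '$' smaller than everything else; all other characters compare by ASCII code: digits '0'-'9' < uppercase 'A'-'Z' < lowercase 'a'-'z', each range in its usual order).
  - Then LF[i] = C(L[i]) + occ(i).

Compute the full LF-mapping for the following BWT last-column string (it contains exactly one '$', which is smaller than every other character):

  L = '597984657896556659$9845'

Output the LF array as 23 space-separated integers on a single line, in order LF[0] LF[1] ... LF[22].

Char counts: '$':1, '4':2, '5':6, '6':4, '7':2, '8':3, '9':5
C (first-col start): C('$')=0, C('4')=1, C('5')=3, C('6')=9, C('7')=13, C('8')=15, C('9')=18
L[0]='5': occ=0, LF[0]=C('5')+0=3+0=3
L[1]='9': occ=0, LF[1]=C('9')+0=18+0=18
L[2]='7': occ=0, LF[2]=C('7')+0=13+0=13
L[3]='9': occ=1, LF[3]=C('9')+1=18+1=19
L[4]='8': occ=0, LF[4]=C('8')+0=15+0=15
L[5]='4': occ=0, LF[5]=C('4')+0=1+0=1
L[6]='6': occ=0, LF[6]=C('6')+0=9+0=9
L[7]='5': occ=1, LF[7]=C('5')+1=3+1=4
L[8]='7': occ=1, LF[8]=C('7')+1=13+1=14
L[9]='8': occ=1, LF[9]=C('8')+1=15+1=16
L[10]='9': occ=2, LF[10]=C('9')+2=18+2=20
L[11]='6': occ=1, LF[11]=C('6')+1=9+1=10
L[12]='5': occ=2, LF[12]=C('5')+2=3+2=5
L[13]='5': occ=3, LF[13]=C('5')+3=3+3=6
L[14]='6': occ=2, LF[14]=C('6')+2=9+2=11
L[15]='6': occ=3, LF[15]=C('6')+3=9+3=12
L[16]='5': occ=4, LF[16]=C('5')+4=3+4=7
L[17]='9': occ=3, LF[17]=C('9')+3=18+3=21
L[18]='$': occ=0, LF[18]=C('$')+0=0+0=0
L[19]='9': occ=4, LF[19]=C('9')+4=18+4=22
L[20]='8': occ=2, LF[20]=C('8')+2=15+2=17
L[21]='4': occ=1, LF[21]=C('4')+1=1+1=2
L[22]='5': occ=5, LF[22]=C('5')+5=3+5=8

Answer: 3 18 13 19 15 1 9 4 14 16 20 10 5 6 11 12 7 21 0 22 17 2 8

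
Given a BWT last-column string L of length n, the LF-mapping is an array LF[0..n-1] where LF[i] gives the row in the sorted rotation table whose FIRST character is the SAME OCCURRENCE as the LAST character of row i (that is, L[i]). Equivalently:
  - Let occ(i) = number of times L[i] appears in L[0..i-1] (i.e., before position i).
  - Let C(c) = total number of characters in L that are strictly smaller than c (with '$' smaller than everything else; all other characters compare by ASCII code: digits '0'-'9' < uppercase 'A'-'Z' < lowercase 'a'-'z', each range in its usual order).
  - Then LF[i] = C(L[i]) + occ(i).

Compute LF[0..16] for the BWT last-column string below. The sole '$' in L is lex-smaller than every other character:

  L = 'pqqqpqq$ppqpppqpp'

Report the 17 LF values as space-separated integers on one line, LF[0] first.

Answer: 1 10 11 12 2 13 14 0 3 4 15 5 6 7 16 8 9

Derivation:
Char counts: '$':1, 'p':9, 'q':7
C (first-col start): C('$')=0, C('p')=1, C('q')=10
L[0]='p': occ=0, LF[0]=C('p')+0=1+0=1
L[1]='q': occ=0, LF[1]=C('q')+0=10+0=10
L[2]='q': occ=1, LF[2]=C('q')+1=10+1=11
L[3]='q': occ=2, LF[3]=C('q')+2=10+2=12
L[4]='p': occ=1, LF[4]=C('p')+1=1+1=2
L[5]='q': occ=3, LF[5]=C('q')+3=10+3=13
L[6]='q': occ=4, LF[6]=C('q')+4=10+4=14
L[7]='$': occ=0, LF[7]=C('$')+0=0+0=0
L[8]='p': occ=2, LF[8]=C('p')+2=1+2=3
L[9]='p': occ=3, LF[9]=C('p')+3=1+3=4
L[10]='q': occ=5, LF[10]=C('q')+5=10+5=15
L[11]='p': occ=4, LF[11]=C('p')+4=1+4=5
L[12]='p': occ=5, LF[12]=C('p')+5=1+5=6
L[13]='p': occ=6, LF[13]=C('p')+6=1+6=7
L[14]='q': occ=6, LF[14]=C('q')+6=10+6=16
L[15]='p': occ=7, LF[15]=C('p')+7=1+7=8
L[16]='p': occ=8, LF[16]=C('p')+8=1+8=9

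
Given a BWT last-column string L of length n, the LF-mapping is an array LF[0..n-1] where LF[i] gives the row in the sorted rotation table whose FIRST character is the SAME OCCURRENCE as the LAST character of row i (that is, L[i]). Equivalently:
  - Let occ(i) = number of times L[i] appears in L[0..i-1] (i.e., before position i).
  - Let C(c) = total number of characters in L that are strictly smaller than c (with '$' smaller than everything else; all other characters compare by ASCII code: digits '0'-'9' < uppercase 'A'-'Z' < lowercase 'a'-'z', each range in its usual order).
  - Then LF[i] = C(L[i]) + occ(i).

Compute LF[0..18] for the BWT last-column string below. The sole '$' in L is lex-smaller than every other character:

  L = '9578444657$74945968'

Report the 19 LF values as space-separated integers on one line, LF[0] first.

Char counts: '$':1, '4':5, '5':3, '6':2, '7':3, '8':2, '9':3
C (first-col start): C('$')=0, C('4')=1, C('5')=6, C('6')=9, C('7')=11, C('8')=14, C('9')=16
L[0]='9': occ=0, LF[0]=C('9')+0=16+0=16
L[1]='5': occ=0, LF[1]=C('5')+0=6+0=6
L[2]='7': occ=0, LF[2]=C('7')+0=11+0=11
L[3]='8': occ=0, LF[3]=C('8')+0=14+0=14
L[4]='4': occ=0, LF[4]=C('4')+0=1+0=1
L[5]='4': occ=1, LF[5]=C('4')+1=1+1=2
L[6]='4': occ=2, LF[6]=C('4')+2=1+2=3
L[7]='6': occ=0, LF[7]=C('6')+0=9+0=9
L[8]='5': occ=1, LF[8]=C('5')+1=6+1=7
L[9]='7': occ=1, LF[9]=C('7')+1=11+1=12
L[10]='$': occ=0, LF[10]=C('$')+0=0+0=0
L[11]='7': occ=2, LF[11]=C('7')+2=11+2=13
L[12]='4': occ=3, LF[12]=C('4')+3=1+3=4
L[13]='9': occ=1, LF[13]=C('9')+1=16+1=17
L[14]='4': occ=4, LF[14]=C('4')+4=1+4=5
L[15]='5': occ=2, LF[15]=C('5')+2=6+2=8
L[16]='9': occ=2, LF[16]=C('9')+2=16+2=18
L[17]='6': occ=1, LF[17]=C('6')+1=9+1=10
L[18]='8': occ=1, LF[18]=C('8')+1=14+1=15

Answer: 16 6 11 14 1 2 3 9 7 12 0 13 4 17 5 8 18 10 15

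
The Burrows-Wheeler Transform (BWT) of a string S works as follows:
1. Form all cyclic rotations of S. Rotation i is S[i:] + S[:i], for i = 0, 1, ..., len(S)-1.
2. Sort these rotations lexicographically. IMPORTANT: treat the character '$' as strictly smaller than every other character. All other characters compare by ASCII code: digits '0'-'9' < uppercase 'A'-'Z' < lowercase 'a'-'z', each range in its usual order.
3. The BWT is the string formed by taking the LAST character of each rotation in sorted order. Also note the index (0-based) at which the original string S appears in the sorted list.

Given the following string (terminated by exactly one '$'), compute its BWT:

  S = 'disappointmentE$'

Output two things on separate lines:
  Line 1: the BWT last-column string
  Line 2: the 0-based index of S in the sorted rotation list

All 16 rotations (rotation i = S[i:]+S[:i]):
  rot[0] = disappointmentE$
  rot[1] = isappointmentE$d
  rot[2] = sappointmentE$di
  rot[3] = appointmentE$dis
  rot[4] = ppointmentE$disa
  rot[5] = pointmentE$disap
  rot[6] = ointmentE$disapp
  rot[7] = intmentE$disappo
  rot[8] = ntmentE$disappoi
  rot[9] = tmentE$disappoin
  rot[10] = mentE$disappoint
  rot[11] = entE$disappointm
  rot[12] = ntE$disappointme
  rot[13] = tE$disappointmen
  rot[14] = E$disappointment
  rot[15] = $disappointmentE
Sorted (with $ < everything):
  sorted[0] = $disappointmentE  (last char: 'E')
  sorted[1] = E$disappointment  (last char: 't')
  sorted[2] = appointmentE$dis  (last char: 's')
  sorted[3] = disappointmentE$  (last char: '$')
  sorted[4] = entE$disappointm  (last char: 'm')
  sorted[5] = intmentE$disappo  (last char: 'o')
  sorted[6] = isappointmentE$d  (last char: 'd')
  sorted[7] = mentE$disappoint  (last char: 't')
  sorted[8] = ntE$disappointme  (last char: 'e')
  sorted[9] = ntmentE$disappoi  (last char: 'i')
  sorted[10] = ointmentE$disapp  (last char: 'p')
  sorted[11] = pointmentE$disap  (last char: 'p')
  sorted[12] = ppointmentE$disa  (last char: 'a')
  sorted[13] = sappointmentE$di  (last char: 'i')
  sorted[14] = tE$disappointmen  (last char: 'n')
  sorted[15] = tmentE$disappoin  (last char: 'n')
Last column: Ets$modteippainn
Original string S is at sorted index 3

Answer: Ets$modteippainn
3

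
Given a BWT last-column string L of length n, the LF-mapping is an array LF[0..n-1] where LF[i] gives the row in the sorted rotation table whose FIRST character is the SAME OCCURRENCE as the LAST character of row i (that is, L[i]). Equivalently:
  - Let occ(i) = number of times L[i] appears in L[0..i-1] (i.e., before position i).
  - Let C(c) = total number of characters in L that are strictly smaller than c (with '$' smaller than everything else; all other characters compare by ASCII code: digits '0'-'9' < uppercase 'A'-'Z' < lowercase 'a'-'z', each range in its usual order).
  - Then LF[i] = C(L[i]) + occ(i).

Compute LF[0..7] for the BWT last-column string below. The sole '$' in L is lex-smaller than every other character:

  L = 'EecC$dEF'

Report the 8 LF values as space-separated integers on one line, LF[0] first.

Char counts: '$':1, 'C':1, 'E':2, 'F':1, 'c':1, 'd':1, 'e':1
C (first-col start): C('$')=0, C('C')=1, C('E')=2, C('F')=4, C('c')=5, C('d')=6, C('e')=7
L[0]='E': occ=0, LF[0]=C('E')+0=2+0=2
L[1]='e': occ=0, LF[1]=C('e')+0=7+0=7
L[2]='c': occ=0, LF[2]=C('c')+0=5+0=5
L[3]='C': occ=0, LF[3]=C('C')+0=1+0=1
L[4]='$': occ=0, LF[4]=C('$')+0=0+0=0
L[5]='d': occ=0, LF[5]=C('d')+0=6+0=6
L[6]='E': occ=1, LF[6]=C('E')+1=2+1=3
L[7]='F': occ=0, LF[7]=C('F')+0=4+0=4

Answer: 2 7 5 1 0 6 3 4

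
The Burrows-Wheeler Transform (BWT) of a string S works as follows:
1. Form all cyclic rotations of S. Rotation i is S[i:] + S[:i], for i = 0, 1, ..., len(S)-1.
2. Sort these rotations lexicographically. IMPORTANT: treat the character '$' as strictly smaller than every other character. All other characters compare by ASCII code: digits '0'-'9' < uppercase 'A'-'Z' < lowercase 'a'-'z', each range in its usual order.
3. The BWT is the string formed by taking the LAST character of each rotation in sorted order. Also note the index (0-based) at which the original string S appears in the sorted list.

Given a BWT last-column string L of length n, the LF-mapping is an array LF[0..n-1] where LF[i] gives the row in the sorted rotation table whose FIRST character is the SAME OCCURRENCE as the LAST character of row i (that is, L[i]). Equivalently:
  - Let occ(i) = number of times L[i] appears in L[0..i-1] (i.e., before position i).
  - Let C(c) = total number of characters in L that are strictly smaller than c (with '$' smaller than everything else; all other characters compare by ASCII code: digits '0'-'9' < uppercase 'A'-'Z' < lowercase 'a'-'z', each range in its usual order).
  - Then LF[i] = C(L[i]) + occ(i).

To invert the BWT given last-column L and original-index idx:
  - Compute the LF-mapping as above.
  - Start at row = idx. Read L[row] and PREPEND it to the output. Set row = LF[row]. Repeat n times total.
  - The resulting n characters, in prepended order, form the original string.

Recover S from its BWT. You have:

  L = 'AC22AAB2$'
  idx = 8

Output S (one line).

Answer: C222BAAA$

Derivation:
LF mapping: 4 8 1 2 5 6 7 3 0
Walk LF starting at row 8, prepending L[row]:
  step 1: row=8, L[8]='$', prepend. Next row=LF[8]=0
  step 2: row=0, L[0]='A', prepend. Next row=LF[0]=4
  step 3: row=4, L[4]='A', prepend. Next row=LF[4]=5
  step 4: row=5, L[5]='A', prepend. Next row=LF[5]=6
  step 5: row=6, L[6]='B', prepend. Next row=LF[6]=7
  step 6: row=7, L[7]='2', prepend. Next row=LF[7]=3
  step 7: row=3, L[3]='2', prepend. Next row=LF[3]=2
  step 8: row=2, L[2]='2', prepend. Next row=LF[2]=1
  step 9: row=1, L[1]='C', prepend. Next row=LF[1]=8
Reversed output: C222BAAA$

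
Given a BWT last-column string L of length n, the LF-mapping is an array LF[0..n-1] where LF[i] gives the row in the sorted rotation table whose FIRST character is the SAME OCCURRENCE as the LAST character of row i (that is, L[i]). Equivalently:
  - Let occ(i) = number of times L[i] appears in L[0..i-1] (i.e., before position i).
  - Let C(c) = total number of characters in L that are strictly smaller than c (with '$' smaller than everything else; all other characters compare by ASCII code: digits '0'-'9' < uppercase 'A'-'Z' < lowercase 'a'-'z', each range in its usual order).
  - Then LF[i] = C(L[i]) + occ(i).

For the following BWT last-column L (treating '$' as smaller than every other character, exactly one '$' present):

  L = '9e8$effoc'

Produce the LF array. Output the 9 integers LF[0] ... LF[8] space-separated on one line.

Answer: 2 4 1 0 5 6 7 8 3

Derivation:
Char counts: '$':1, '8':1, '9':1, 'c':1, 'e':2, 'f':2, 'o':1
C (first-col start): C('$')=0, C('8')=1, C('9')=2, C('c')=3, C('e')=4, C('f')=6, C('o')=8
L[0]='9': occ=0, LF[0]=C('9')+0=2+0=2
L[1]='e': occ=0, LF[1]=C('e')+0=4+0=4
L[2]='8': occ=0, LF[2]=C('8')+0=1+0=1
L[3]='$': occ=0, LF[3]=C('$')+0=0+0=0
L[4]='e': occ=1, LF[4]=C('e')+1=4+1=5
L[5]='f': occ=0, LF[5]=C('f')+0=6+0=6
L[6]='f': occ=1, LF[6]=C('f')+1=6+1=7
L[7]='o': occ=0, LF[7]=C('o')+0=8+0=8
L[8]='c': occ=0, LF[8]=C('c')+0=3+0=3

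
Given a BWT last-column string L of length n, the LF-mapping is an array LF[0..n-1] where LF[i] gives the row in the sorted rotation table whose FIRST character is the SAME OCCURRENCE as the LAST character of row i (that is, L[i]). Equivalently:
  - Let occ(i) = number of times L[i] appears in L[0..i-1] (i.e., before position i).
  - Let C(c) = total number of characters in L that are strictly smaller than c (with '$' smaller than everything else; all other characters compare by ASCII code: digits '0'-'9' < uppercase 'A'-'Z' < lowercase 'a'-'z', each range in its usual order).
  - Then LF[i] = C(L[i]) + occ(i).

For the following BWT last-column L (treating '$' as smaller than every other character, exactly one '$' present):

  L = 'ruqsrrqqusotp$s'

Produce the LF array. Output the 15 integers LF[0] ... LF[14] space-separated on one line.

Char counts: '$':1, 'o':1, 'p':1, 'q':3, 'r':3, 's':3, 't':1, 'u':2
C (first-col start): C('$')=0, C('o')=1, C('p')=2, C('q')=3, C('r')=6, C('s')=9, C('t')=12, C('u')=13
L[0]='r': occ=0, LF[0]=C('r')+0=6+0=6
L[1]='u': occ=0, LF[1]=C('u')+0=13+0=13
L[2]='q': occ=0, LF[2]=C('q')+0=3+0=3
L[3]='s': occ=0, LF[3]=C('s')+0=9+0=9
L[4]='r': occ=1, LF[4]=C('r')+1=6+1=7
L[5]='r': occ=2, LF[5]=C('r')+2=6+2=8
L[6]='q': occ=1, LF[6]=C('q')+1=3+1=4
L[7]='q': occ=2, LF[7]=C('q')+2=3+2=5
L[8]='u': occ=1, LF[8]=C('u')+1=13+1=14
L[9]='s': occ=1, LF[9]=C('s')+1=9+1=10
L[10]='o': occ=0, LF[10]=C('o')+0=1+0=1
L[11]='t': occ=0, LF[11]=C('t')+0=12+0=12
L[12]='p': occ=0, LF[12]=C('p')+0=2+0=2
L[13]='$': occ=0, LF[13]=C('$')+0=0+0=0
L[14]='s': occ=2, LF[14]=C('s')+2=9+2=11

Answer: 6 13 3 9 7 8 4 5 14 10 1 12 2 0 11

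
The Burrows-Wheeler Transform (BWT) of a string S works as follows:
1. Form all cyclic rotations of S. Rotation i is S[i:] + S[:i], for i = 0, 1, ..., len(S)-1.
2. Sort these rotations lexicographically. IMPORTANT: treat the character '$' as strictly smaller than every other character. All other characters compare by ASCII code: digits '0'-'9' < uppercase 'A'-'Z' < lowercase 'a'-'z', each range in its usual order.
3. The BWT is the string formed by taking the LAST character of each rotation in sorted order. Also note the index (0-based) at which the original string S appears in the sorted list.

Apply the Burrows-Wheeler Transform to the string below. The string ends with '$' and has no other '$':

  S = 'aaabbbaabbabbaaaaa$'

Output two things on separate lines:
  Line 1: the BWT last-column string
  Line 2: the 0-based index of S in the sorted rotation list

All 19 rotations (rotation i = S[i:]+S[:i]):
  rot[0] = aaabbbaabbabbaaaaa$
  rot[1] = aabbbaabbabbaaaaa$a
  rot[2] = abbbaabbabbaaaaa$aa
  rot[3] = bbbaabbabbaaaaa$aaa
  rot[4] = bbaabbabbaaaaa$aaab
  rot[5] = baabbabbaaaaa$aaabb
  rot[6] = aabbabbaaaaa$aaabbb
  rot[7] = abbabbaaaaa$aaabbba
  rot[8] = bbabbaaaaa$aaabbbaa
  rot[9] = babbaaaaa$aaabbbaab
  rot[10] = abbaaaaa$aaabbbaabb
  rot[11] = bbaaaaa$aaabbbaabba
  rot[12] = baaaaa$aaabbbaabbab
  rot[13] = aaaaa$aaabbbaabbabb
  rot[14] = aaaa$aaabbbaabbabba
  rot[15] = aaa$aaabbbaabbabbaa
  rot[16] = aa$aaabbbaabbabbaaa
  rot[17] = a$aaabbbaabbabbaaaa
  rot[18] = $aaabbbaabbabbaaaaa
Sorted (with $ < everything):
  sorted[0] = $aaabbbaabbabbaaaaa  (last char: 'a')
  sorted[1] = a$aaabbbaabbabbaaaa  (last char: 'a')
  sorted[2] = aa$aaabbbaabbabbaaa  (last char: 'a')
  sorted[3] = aaa$aaabbbaabbabbaa  (last char: 'a')
  sorted[4] = aaaa$aaabbbaabbabba  (last char: 'a')
  sorted[5] = aaaaa$aaabbbaabbabb  (last char: 'b')
  sorted[6] = aaabbbaabbabbaaaaa$  (last char: '$')
  sorted[7] = aabbabbaaaaa$aaabbb  (last char: 'b')
  sorted[8] = aabbbaabbabbaaaaa$a  (last char: 'a')
  sorted[9] = abbaaaaa$aaabbbaabb  (last char: 'b')
  sorted[10] = abbabbaaaaa$aaabbba  (last char: 'a')
  sorted[11] = abbbaabbabbaaaaa$aa  (last char: 'a')
  sorted[12] = baaaaa$aaabbbaabbab  (last char: 'b')
  sorted[13] = baabbabbaaaaa$aaabb  (last char: 'b')
  sorted[14] = babbaaaaa$aaabbbaab  (last char: 'b')
  sorted[15] = bbaaaaa$aaabbbaabba  (last char: 'a')
  sorted[16] = bbaabbabbaaaaa$aaab  (last char: 'b')
  sorted[17] = bbabbaaaaa$aaabbbaa  (last char: 'a')
  sorted[18] = bbbaabbabbaaaaa$aaa  (last char: 'a')
Last column: aaaaab$babaabbbabaa
Original string S is at sorted index 6

Answer: aaaaab$babaabbbabaa
6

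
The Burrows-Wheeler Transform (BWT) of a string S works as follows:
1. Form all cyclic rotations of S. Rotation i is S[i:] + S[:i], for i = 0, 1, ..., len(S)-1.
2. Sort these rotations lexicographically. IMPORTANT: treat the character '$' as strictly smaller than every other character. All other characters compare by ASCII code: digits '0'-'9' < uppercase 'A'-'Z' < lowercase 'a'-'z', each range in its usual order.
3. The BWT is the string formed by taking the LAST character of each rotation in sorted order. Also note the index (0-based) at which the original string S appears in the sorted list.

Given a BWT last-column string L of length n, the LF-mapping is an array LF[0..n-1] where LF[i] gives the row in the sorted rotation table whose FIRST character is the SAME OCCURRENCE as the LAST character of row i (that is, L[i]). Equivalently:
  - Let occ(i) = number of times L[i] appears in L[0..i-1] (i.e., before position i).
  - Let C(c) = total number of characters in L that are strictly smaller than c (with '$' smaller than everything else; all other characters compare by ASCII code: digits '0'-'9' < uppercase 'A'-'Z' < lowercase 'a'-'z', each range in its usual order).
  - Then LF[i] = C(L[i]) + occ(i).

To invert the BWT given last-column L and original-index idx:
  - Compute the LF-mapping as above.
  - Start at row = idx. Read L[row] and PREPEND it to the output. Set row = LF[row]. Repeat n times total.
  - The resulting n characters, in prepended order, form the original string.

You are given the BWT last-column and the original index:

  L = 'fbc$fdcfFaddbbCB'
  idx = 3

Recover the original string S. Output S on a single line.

LF mapping: 13 5 8 0 14 10 9 15 3 4 11 12 6 7 2 1
Walk LF starting at row 3, prepending L[row]:
  step 1: row=3, L[3]='$', prepend. Next row=LF[3]=0
  step 2: row=0, L[0]='f', prepend. Next row=LF[0]=13
  step 3: row=13, L[13]='b', prepend. Next row=LF[13]=7
  step 4: row=7, L[7]='f', prepend. Next row=LF[7]=15
  step 5: row=15, L[15]='B', prepend. Next row=LF[15]=1
  step 6: row=1, L[1]='b', prepend. Next row=LF[1]=5
  step 7: row=5, L[5]='d', prepend. Next row=LF[5]=10
  step 8: row=10, L[10]='d', prepend. Next row=LF[10]=11
  step 9: row=11, L[11]='d', prepend. Next row=LF[11]=12
  step 10: row=12, L[12]='b', prepend. Next row=LF[12]=6
  step 11: row=6, L[6]='c', prepend. Next row=LF[6]=9
  step 12: row=9, L[9]='a', prepend. Next row=LF[9]=4
  step 13: row=4, L[4]='f', prepend. Next row=LF[4]=14
  step 14: row=14, L[14]='C', prepend. Next row=LF[14]=2
  step 15: row=2, L[2]='c', prepend. Next row=LF[2]=8
  step 16: row=8, L[8]='F', prepend. Next row=LF[8]=3
Reversed output: FcCfacbdddbBfbf$

Answer: FcCfacbdddbBfbf$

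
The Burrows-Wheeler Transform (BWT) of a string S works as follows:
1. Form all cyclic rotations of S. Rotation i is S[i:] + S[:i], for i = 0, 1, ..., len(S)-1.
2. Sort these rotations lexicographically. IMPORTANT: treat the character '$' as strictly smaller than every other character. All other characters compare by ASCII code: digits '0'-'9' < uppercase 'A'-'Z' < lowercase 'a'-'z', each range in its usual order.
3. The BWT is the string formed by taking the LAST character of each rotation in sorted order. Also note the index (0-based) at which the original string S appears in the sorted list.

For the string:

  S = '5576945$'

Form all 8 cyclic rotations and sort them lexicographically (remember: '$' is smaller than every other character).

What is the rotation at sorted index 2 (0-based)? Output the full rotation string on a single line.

Answer: 5$557694

Derivation:
All 8 rotations (rotation i = S[i:]+S[:i]):
  rot[0] = 5576945$
  rot[1] = 576945$5
  rot[2] = 76945$55
  rot[3] = 6945$557
  rot[4] = 945$5576
  rot[5] = 45$55769
  rot[6] = 5$557694
  rot[7] = $5576945
Sorted (with $ < everything):
  sorted[0] = $5576945
  sorted[1] = 45$55769
  sorted[2] = 5$557694
  sorted[3] = 5576945$
  sorted[4] = 576945$5
  sorted[5] = 6945$557
  sorted[6] = 76945$55
  sorted[7] = 945$5576
sorted[2] = 5$557694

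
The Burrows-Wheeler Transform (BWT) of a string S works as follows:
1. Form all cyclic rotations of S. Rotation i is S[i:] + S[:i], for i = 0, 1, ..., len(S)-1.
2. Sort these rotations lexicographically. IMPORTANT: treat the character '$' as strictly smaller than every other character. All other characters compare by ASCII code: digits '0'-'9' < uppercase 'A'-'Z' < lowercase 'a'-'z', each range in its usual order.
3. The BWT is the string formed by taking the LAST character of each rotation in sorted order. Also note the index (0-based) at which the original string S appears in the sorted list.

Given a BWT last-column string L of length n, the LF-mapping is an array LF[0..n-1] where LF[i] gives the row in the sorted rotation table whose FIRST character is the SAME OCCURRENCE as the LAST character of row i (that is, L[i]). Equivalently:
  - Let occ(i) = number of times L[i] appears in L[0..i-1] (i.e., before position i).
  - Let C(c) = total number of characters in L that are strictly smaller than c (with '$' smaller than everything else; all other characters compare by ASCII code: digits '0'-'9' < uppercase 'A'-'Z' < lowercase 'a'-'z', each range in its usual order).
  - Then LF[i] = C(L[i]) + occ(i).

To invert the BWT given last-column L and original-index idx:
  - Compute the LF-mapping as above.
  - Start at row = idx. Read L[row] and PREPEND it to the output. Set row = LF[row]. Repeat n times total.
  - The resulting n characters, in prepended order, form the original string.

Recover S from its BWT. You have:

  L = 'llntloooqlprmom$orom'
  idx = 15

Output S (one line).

Answer: pomorromtllomooqnll$

Derivation:
LF mapping: 1 2 8 19 3 9 10 11 16 4 15 17 5 12 6 0 13 18 14 7
Walk LF starting at row 15, prepending L[row]:
  step 1: row=15, L[15]='$', prepend. Next row=LF[15]=0
  step 2: row=0, L[0]='l', prepend. Next row=LF[0]=1
  step 3: row=1, L[1]='l', prepend. Next row=LF[1]=2
  step 4: row=2, L[2]='n', prepend. Next row=LF[2]=8
  step 5: row=8, L[8]='q', prepend. Next row=LF[8]=16
  step 6: row=16, L[16]='o', prepend. Next row=LF[16]=13
  step 7: row=13, L[13]='o', prepend. Next row=LF[13]=12
  step 8: row=12, L[12]='m', prepend. Next row=LF[12]=5
  step 9: row=5, L[5]='o', prepend. Next row=LF[5]=9
  step 10: row=9, L[9]='l', prepend. Next row=LF[9]=4
  step 11: row=4, L[4]='l', prepend. Next row=LF[4]=3
  step 12: row=3, L[3]='t', prepend. Next row=LF[3]=19
  step 13: row=19, L[19]='m', prepend. Next row=LF[19]=7
  step 14: row=7, L[7]='o', prepend. Next row=LF[7]=11
  step 15: row=11, L[11]='r', prepend. Next row=LF[11]=17
  step 16: row=17, L[17]='r', prepend. Next row=LF[17]=18
  step 17: row=18, L[18]='o', prepend. Next row=LF[18]=14
  step 18: row=14, L[14]='m', prepend. Next row=LF[14]=6
  step 19: row=6, L[6]='o', prepend. Next row=LF[6]=10
  step 20: row=10, L[10]='p', prepend. Next row=LF[10]=15
Reversed output: pomorromtllomooqnll$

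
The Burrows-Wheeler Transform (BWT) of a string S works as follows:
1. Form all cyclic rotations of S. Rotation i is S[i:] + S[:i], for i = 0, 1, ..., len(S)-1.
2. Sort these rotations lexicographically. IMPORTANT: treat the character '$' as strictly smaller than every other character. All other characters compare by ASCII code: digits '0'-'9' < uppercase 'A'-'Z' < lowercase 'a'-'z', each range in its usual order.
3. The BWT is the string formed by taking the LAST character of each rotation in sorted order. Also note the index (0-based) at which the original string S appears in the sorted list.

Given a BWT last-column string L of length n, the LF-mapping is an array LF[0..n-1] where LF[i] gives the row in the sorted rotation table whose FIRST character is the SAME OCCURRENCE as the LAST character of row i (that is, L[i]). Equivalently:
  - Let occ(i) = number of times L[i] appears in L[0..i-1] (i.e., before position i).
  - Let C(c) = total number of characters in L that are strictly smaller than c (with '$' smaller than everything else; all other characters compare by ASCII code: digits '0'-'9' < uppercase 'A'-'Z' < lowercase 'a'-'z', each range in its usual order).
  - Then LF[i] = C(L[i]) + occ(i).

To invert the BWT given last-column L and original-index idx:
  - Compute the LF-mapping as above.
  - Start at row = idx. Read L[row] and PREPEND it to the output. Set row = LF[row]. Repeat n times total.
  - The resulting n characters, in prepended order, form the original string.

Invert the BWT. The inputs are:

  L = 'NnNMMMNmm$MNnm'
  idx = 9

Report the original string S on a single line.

LF mapping: 5 12 6 1 2 3 7 9 10 0 4 8 13 11
Walk LF starting at row 9, prepending L[row]:
  step 1: row=9, L[9]='$', prepend. Next row=LF[9]=0
  step 2: row=0, L[0]='N', prepend. Next row=LF[0]=5
  step 3: row=5, L[5]='M', prepend. Next row=LF[5]=3
  step 4: row=3, L[3]='M', prepend. Next row=LF[3]=1
  step 5: row=1, L[1]='n', prepend. Next row=LF[1]=12
  step 6: row=12, L[12]='n', prepend. Next row=LF[12]=13
  step 7: row=13, L[13]='m', prepend. Next row=LF[13]=11
  step 8: row=11, L[11]='N', prepend. Next row=LF[11]=8
  step 9: row=8, L[8]='m', prepend. Next row=LF[8]=10
  step 10: row=10, L[10]='M', prepend. Next row=LF[10]=4
  step 11: row=4, L[4]='M', prepend. Next row=LF[4]=2
  step 12: row=2, L[2]='N', prepend. Next row=LF[2]=6
  step 13: row=6, L[6]='N', prepend. Next row=LF[6]=7
  step 14: row=7, L[7]='m', prepend. Next row=LF[7]=9
Reversed output: mNNMMmNmnnMMN$

Answer: mNNMMmNmnnMMN$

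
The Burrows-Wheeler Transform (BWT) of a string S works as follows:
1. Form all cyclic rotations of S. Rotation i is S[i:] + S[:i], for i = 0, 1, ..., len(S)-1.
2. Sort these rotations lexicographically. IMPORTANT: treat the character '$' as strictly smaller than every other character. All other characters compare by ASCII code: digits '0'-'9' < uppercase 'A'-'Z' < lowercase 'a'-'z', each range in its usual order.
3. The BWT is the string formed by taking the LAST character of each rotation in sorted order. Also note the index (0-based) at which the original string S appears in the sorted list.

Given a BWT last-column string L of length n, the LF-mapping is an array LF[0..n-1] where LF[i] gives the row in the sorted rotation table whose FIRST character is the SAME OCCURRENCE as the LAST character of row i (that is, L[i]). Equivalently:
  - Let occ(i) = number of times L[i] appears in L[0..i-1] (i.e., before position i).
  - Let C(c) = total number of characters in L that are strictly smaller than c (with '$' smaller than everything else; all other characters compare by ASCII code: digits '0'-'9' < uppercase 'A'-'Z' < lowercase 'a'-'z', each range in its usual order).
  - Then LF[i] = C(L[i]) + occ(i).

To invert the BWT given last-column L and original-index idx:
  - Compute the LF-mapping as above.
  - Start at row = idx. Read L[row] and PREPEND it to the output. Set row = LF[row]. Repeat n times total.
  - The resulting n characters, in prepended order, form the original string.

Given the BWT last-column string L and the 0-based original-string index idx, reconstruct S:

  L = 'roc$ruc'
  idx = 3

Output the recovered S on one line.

Answer: occurr$

Derivation:
LF mapping: 4 3 1 0 5 6 2
Walk LF starting at row 3, prepending L[row]:
  step 1: row=3, L[3]='$', prepend. Next row=LF[3]=0
  step 2: row=0, L[0]='r', prepend. Next row=LF[0]=4
  step 3: row=4, L[4]='r', prepend. Next row=LF[4]=5
  step 4: row=5, L[5]='u', prepend. Next row=LF[5]=6
  step 5: row=6, L[6]='c', prepend. Next row=LF[6]=2
  step 6: row=2, L[2]='c', prepend. Next row=LF[2]=1
  step 7: row=1, L[1]='o', prepend. Next row=LF[1]=3
Reversed output: occurr$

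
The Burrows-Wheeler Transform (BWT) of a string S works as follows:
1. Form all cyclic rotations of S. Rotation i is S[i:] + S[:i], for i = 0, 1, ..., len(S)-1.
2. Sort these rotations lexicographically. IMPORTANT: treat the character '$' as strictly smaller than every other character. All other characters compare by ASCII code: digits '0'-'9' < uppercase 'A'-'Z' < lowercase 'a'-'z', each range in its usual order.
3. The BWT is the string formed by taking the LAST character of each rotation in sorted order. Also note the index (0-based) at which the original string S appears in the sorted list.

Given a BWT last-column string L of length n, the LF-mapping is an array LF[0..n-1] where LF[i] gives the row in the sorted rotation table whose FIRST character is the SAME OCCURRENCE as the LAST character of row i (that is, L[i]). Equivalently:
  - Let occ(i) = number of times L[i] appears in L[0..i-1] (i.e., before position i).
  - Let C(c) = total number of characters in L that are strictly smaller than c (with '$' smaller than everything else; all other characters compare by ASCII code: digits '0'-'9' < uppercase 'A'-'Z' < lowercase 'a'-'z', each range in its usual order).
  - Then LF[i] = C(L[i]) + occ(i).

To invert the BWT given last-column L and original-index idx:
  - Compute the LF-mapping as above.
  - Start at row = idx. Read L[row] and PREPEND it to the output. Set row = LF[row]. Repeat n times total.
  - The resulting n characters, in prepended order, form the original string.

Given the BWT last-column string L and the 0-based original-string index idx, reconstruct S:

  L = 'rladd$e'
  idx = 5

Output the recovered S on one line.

LF mapping: 6 5 1 2 3 0 4
Walk LF starting at row 5, prepending L[row]:
  step 1: row=5, L[5]='$', prepend. Next row=LF[5]=0
  step 2: row=0, L[0]='r', prepend. Next row=LF[0]=6
  step 3: row=6, L[6]='e', prepend. Next row=LF[6]=4
  step 4: row=4, L[4]='d', prepend. Next row=LF[4]=3
  step 5: row=3, L[3]='d', prepend. Next row=LF[3]=2
  step 6: row=2, L[2]='a', prepend. Next row=LF[2]=1
  step 7: row=1, L[1]='l', prepend. Next row=LF[1]=5
Reversed output: ladder$

Answer: ladder$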